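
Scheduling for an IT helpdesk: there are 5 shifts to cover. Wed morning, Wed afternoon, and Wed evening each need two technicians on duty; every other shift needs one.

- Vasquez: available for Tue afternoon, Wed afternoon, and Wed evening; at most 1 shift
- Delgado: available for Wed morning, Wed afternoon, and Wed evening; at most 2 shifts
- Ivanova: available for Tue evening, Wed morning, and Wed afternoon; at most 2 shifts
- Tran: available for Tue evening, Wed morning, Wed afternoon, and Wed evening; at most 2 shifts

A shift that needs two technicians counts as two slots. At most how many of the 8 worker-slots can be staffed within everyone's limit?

7

Total capacity across all technicians is 1+2+2+2 = 7, and 8 slots are needed, so at most 7 can be filled.
An assignment achieving 7: Tue afternoon→Vasquez, Tue evening→Ivanova, Wed morning→Delgado+Ivanova, Wed afternoon→Tran, Wed evening→Delgado+Tran.
Loads: Vasquez 1/1, Delgado 2/2, Ivanova 2/2, Tran 2/2.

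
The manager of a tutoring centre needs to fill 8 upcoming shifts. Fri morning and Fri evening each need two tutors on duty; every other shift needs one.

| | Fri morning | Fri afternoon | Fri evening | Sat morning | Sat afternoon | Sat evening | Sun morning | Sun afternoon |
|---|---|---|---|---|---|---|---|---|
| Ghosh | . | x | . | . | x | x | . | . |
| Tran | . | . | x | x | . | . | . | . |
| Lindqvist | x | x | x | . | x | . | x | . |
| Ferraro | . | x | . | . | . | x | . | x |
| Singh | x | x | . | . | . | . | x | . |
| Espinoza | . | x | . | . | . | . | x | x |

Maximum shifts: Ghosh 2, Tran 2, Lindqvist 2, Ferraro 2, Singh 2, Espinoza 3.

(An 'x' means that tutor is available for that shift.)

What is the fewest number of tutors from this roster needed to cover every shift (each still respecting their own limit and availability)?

5

10 slots to fill and no one can take more than 3, so at least ⌈10/3⌉ = 4 tutors are needed.
Any 4 tutors together have capacity at most 3+2+2+2 = 9 < 10 slots, so 4 can never suffice.
Ghosh, Tran, Lindqvist, Ferraro, and Singh alone can cover everything: Fri morning→Lindqvist+Singh, Fri afternoon→Ferraro, Fri evening→Tran+Lindqvist, Sat morning→Tran, Sat afternoon→Ghosh, Sat evening→Ghosh, Sun morning→Singh, Sun afternoon→Ferraro.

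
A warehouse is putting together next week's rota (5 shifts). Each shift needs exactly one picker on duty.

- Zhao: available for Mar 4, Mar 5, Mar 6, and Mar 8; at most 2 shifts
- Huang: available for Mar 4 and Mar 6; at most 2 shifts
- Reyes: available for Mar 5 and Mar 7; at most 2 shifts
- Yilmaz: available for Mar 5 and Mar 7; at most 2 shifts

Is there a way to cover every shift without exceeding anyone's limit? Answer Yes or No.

Mar 8 can only be covered by Zhao, so that assignment is forced.
One valid schedule: Mar 4→Zhao, Mar 5→Reyes, Mar 6→Huang, Mar 7→Reyes, Mar 8→Zhao.
Loads: Zhao 2/2, Huang 1/2, Reyes 2/2, Yilmaz 0/2 — all within limits.

Yes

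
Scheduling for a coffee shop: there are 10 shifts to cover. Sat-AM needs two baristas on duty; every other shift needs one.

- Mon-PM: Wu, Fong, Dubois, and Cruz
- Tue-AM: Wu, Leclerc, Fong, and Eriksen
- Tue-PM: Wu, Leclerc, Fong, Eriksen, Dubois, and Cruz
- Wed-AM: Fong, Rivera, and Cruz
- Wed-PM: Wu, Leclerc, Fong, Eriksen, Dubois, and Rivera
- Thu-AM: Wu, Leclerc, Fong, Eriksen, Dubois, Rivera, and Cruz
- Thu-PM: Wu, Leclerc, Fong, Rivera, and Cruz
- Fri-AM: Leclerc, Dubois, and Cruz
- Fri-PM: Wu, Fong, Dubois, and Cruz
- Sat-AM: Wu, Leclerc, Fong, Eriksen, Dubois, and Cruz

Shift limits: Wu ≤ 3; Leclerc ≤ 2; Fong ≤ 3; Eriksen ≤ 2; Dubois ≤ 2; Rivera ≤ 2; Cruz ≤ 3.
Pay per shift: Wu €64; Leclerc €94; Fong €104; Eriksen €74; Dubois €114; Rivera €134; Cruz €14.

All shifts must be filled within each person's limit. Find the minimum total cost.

€674

Picking the cheapest available barista for each shift independently would cost €304, but that ignores the shift limits.
An optimal schedule: Mon-PM→Cruz, Tue-AM→Wu, Tue-PM→Eriksen, Wed-AM→Cruz, Wed-PM→Eriksen, Thu-AM→Leclerc, Thu-PM→Wu, Fri-AM→Cruz, Fri-PM→Wu, Sat-AM→Leclerc+Fong.
Total: 14 + 64 + 74 + 14 + 74 + 94 + 64 + 14 + 64 + 94 + 104 = €674.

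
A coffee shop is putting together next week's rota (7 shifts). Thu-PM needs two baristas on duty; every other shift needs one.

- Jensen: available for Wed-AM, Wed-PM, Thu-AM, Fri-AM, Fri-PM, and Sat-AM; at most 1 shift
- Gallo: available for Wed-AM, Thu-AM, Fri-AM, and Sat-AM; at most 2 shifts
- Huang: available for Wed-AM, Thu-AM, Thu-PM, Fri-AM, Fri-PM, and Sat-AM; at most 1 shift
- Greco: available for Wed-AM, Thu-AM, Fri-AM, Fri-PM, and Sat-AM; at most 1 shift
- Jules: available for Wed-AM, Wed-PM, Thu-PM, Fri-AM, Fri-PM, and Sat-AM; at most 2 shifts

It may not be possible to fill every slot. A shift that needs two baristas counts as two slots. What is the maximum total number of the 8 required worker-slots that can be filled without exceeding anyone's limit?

Total capacity across all baristas is 1+2+1+1+2 = 7, and 8 slots are needed, so at most 7 can be filled.
An assignment achieving 7: Wed-AM→Gallo, Wed-PM→Jensen, Thu-AM→Gallo, Thu-PM→Huang+Jules, Fri-AM→Jules, Fri-PM→Greco.
Loads: Jensen 1/1, Gallo 2/2, Huang 1/1, Greco 1/1, Jules 2/2.

7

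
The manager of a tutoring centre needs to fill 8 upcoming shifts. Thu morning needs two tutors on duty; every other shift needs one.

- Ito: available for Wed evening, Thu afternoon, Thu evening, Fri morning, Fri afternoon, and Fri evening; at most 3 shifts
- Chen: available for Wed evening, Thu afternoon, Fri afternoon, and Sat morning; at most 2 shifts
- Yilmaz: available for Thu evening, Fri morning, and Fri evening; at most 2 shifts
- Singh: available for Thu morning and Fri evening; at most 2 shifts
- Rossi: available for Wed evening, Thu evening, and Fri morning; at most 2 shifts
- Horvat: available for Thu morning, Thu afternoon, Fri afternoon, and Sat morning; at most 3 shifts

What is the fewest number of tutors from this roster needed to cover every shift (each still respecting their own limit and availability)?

4

9 slots to fill and no one can take more than 3, so at least ⌈9/3⌉ = 3 tutors are needed.
Any 3 tutors together have capacity at most 3+3+2 = 8 < 9 slots, so 3 can never suffice.
Ito, Chen, Singh, and Horvat alone can cover everything: Wed evening→Ito, Thu morning→Singh+Horvat, Thu afternoon→Chen, Thu evening→Ito, Fri morning→Ito, Fri afternoon→Horvat, Fri evening→Singh, Sat morning→Chen.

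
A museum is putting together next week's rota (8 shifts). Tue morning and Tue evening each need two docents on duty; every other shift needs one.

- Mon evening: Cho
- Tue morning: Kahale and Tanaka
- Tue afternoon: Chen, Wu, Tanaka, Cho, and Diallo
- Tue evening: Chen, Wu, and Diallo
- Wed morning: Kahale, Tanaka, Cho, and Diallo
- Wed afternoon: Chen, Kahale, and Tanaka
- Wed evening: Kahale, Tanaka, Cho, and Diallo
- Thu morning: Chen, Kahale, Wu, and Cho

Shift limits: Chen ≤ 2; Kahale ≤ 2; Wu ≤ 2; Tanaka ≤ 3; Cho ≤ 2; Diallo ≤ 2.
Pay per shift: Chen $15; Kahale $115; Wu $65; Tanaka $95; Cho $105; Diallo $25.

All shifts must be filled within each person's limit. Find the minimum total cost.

Mon evening can only be covered by Cho, so that assignment is forced.
Tue morning can only be covered by Kahale and Tanaka, so that assignment is forced.
Picking the cheapest available docent for each shift independently would cost $450, but that ignores the shift limits.
An optimal schedule: Mon evening→Cho, Tue morning→Tanaka+Kahale, Tue afternoon→Wu, Tue evening→Chen+Diallo, Wed morning→Diallo, Wed afternoon→Chen, Wed evening→Tanaka, Thu morning→Wu.
Total: 105 + 95 + 115 + 65 + 15 + 25 + 25 + 15 + 95 + 65 = $620.

$620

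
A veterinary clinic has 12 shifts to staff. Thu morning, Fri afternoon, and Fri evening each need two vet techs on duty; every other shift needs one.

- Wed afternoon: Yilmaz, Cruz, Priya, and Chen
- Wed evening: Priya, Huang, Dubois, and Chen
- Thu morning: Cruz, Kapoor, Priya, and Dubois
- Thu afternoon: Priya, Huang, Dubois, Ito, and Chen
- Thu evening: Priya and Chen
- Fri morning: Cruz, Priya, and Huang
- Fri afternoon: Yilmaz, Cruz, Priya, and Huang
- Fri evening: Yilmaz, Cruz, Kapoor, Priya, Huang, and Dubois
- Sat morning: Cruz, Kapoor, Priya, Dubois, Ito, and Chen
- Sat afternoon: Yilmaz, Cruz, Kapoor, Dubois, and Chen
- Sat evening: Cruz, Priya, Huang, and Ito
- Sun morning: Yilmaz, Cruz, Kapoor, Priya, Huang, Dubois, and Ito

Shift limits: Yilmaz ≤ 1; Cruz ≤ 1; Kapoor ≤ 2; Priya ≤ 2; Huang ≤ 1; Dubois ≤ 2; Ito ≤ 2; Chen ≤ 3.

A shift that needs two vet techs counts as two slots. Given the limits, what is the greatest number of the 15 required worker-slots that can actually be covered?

Total capacity across all vet techs is 1+1+2+2+1+2+2+3 = 14, and 15 slots are needed, so at most 14 can be filled.
An assignment achieving 14: Wed afternoon→Yilmaz, Wed evening→Priya, Thu morning→Kapoor+Dubois, Thu afternoon→Chen, Thu evening→Priya, Fri morning→Cruz, Fri afternoon→Huang, Fri evening→Kapoor+Dubois, Sat morning→Chen, Sat afternoon→Chen, Sat evening→Ito, Sun morning→Ito.
Loads: Yilmaz 1/1, Cruz 1/1, Kapoor 2/2, Priya 2/2, Huang 1/1, Dubois 2/2, Ito 2/2, Chen 3/3.

14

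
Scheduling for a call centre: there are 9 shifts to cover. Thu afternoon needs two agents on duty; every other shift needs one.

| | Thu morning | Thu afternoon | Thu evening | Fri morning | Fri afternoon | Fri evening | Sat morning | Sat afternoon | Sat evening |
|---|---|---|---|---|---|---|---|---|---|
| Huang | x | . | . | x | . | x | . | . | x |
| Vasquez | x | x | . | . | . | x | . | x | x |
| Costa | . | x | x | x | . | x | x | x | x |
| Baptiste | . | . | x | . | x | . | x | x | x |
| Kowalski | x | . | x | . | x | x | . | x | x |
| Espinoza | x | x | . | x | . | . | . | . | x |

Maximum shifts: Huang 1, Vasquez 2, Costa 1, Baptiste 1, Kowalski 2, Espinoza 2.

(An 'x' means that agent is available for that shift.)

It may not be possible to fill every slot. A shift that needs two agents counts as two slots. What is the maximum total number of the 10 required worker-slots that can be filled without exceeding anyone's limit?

9

Total capacity across all agents is 1+2+1+1+2+2 = 9, and 10 slots are needed, so at most 9 can be filled.
An assignment achieving 9: Thu morning→Vasquez, Thu afternoon→Vasquez+Espinoza, Thu evening→Kowalski, Fri morning→Huang, Fri afternoon→Baptiste, Fri evening→Kowalski, Sat morning→Costa, Sat evening→Espinoza.
Loads: Huang 1/1, Vasquez 2/2, Costa 1/1, Baptiste 1/1, Kowalski 2/2, Espinoza 2/2.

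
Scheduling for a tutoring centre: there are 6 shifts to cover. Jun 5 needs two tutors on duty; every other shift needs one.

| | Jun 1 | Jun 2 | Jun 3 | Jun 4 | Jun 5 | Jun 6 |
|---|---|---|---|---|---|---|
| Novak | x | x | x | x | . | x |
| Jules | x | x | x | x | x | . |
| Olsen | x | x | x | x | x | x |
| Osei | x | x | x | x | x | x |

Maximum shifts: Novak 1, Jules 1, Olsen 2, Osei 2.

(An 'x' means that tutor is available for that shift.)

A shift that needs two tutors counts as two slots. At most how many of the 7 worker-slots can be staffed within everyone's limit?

Total capacity across all tutors is 1+1+2+2 = 6, and 7 slots are needed, so at most 6 can be filled.
An assignment achieving 6: Jun 1→Olsen, Jun 2→Osei, Jun 3→Osei, Jun 5→Jules+Olsen, Jun 6→Novak.
Loads: Novak 1/1, Jules 1/1, Olsen 2/2, Osei 2/2.

6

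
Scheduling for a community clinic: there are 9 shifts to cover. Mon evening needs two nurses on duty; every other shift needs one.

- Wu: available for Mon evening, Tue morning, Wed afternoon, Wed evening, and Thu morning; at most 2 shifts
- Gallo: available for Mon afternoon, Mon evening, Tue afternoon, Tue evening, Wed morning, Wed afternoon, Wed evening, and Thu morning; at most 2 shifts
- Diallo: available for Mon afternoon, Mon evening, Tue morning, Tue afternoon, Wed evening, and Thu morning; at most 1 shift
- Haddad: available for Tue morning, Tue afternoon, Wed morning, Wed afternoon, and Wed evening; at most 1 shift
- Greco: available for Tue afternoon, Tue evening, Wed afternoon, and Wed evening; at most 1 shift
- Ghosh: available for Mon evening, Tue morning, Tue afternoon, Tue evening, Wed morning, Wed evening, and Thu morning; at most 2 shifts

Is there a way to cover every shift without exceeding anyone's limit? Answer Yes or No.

Total capacity is 2+2+1+1+1+2 = 9 but 10 worker-slots are needed — infeasible.

No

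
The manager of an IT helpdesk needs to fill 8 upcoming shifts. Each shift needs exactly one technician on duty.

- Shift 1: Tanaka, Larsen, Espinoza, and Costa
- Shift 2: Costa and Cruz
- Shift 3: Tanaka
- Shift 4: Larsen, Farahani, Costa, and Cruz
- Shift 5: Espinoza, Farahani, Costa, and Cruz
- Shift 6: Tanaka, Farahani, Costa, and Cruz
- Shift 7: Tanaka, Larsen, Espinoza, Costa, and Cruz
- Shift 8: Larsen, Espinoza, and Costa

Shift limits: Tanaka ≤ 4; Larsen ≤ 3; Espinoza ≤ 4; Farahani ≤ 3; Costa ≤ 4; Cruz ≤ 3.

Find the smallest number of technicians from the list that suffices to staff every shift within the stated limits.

8 slots to fill and no one can take more than 4, so at least ⌈8/4⌉ = 2 technicians are needed.
Tanaka and Costa alone can cover everything: Shift 1→Tanaka, Shift 2→Costa, Shift 3→Tanaka, Shift 4→Costa, Shift 5→Costa, Shift 6→Tanaka, Shift 7→Tanaka, Shift 8→Costa.

2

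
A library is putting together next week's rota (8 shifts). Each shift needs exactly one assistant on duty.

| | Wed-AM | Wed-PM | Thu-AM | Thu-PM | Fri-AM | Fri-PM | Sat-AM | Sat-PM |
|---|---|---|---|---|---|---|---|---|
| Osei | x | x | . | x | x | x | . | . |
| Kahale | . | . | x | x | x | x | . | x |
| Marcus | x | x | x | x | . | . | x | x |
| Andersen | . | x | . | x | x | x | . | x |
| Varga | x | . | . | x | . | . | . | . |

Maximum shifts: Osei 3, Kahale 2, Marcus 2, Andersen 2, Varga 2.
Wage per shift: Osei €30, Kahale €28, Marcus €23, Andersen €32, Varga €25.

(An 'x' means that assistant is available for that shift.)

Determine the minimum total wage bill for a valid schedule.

€212

Sat-AM can only be covered by Marcus, so that assignment is forced.
Picking the cheapest available assistant for each shift independently would cost €194, but that ignores the shift limits.
An optimal schedule: Wed-AM→Varga, Wed-PM→Osei, Thu-AM→Marcus, Thu-PM→Varga, Fri-AM→Kahale, Fri-PM→Osei, Sat-AM→Marcus, Sat-PM→Kahale.
Total: 25 + 30 + 23 + 25 + 28 + 30 + 23 + 28 = €212.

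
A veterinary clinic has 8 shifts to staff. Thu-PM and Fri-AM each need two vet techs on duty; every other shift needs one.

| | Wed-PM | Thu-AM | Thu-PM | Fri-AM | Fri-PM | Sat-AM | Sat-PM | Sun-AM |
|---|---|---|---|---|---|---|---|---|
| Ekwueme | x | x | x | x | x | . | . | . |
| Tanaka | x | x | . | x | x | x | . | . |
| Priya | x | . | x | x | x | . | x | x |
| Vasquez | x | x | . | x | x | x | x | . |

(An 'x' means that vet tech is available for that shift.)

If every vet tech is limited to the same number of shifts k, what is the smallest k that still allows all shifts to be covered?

With 4 vet techs and 10 worker-slots to fill, someone must work at least ⌈10/4⌉ = 3 shifts, so k ≥ 3.
k = 3 works: Wed-PM→Ekwueme, Thu-AM→Ekwueme, Thu-PM→Ekwueme+Priya, Fri-AM→Tanaka+Vasquez, Fri-PM→Tanaka, Sat-AM→Tanaka, Sat-PM→Priya, Sun-AM→Priya.
Loads: Ekwueme 3, Tanaka 3, Priya 3, Vasquez 1 — all ≤ 3.

3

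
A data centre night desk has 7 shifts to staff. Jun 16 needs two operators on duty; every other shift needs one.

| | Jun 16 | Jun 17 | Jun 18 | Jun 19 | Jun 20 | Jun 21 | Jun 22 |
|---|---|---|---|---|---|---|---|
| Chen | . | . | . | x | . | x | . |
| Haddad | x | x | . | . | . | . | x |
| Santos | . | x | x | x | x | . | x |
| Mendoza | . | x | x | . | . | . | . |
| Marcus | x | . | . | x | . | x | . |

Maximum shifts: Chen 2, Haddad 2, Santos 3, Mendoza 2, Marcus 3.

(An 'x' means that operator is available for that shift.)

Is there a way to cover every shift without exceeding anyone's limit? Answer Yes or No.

Yes

Jun 16 can only be covered by Haddad and Marcus, so that assignment is forced.
Jun 20 can only be covered by Santos, so that assignment is forced.
One valid schedule: Jun 16→Haddad+Marcus, Jun 17→Santos, Jun 18→Santos, Jun 19→Chen, Jun 20→Santos, Jun 21→Chen, Jun 22→Haddad.
Loads: Chen 2/2, Haddad 2/2, Santos 3/3, Mendoza 0/2, Marcus 1/3 — all within limits.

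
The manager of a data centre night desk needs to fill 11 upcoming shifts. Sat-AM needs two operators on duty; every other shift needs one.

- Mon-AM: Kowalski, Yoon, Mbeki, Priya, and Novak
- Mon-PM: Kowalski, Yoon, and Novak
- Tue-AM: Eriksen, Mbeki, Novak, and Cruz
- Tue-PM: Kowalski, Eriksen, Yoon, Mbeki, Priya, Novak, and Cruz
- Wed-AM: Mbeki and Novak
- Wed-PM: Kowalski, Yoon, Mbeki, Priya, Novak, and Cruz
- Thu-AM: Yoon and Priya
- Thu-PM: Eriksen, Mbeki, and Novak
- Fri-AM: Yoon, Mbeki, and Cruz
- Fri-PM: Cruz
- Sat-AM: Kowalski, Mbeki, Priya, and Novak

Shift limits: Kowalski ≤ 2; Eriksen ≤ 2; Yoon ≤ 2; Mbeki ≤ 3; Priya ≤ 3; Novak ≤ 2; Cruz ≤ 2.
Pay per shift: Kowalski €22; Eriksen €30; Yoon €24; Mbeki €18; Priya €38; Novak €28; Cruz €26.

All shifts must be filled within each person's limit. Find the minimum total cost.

€284

Fri-PM can only be covered by Cruz, so that assignment is forced.
Picking the cheapest available operator for each shift independently would cost €238, but that ignores the shift limits.
An optimal schedule: Mon-AM→Yoon, Mon-PM→Kowalski, Tue-AM→Cruz, Tue-PM→Eriksen, Wed-AM→Mbeki, Wed-PM→Novak, Thu-AM→Yoon, Thu-PM→Mbeki, Fri-AM→Mbeki, Fri-PM→Cruz, Sat-AM→Kowalski+Novak.
Total: 24 + 22 + 26 + 30 + 18 + 28 + 24 + 18 + 18 + 26 + 22 + 28 = €284.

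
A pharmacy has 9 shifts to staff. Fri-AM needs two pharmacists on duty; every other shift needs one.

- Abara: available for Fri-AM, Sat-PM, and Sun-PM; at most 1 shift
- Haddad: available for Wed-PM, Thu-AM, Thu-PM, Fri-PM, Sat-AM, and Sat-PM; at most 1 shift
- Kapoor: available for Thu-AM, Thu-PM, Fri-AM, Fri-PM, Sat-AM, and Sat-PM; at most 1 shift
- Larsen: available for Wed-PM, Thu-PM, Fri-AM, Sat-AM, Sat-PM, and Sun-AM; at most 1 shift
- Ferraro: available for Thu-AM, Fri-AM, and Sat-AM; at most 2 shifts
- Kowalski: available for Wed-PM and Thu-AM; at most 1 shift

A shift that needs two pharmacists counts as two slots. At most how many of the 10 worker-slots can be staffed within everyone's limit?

7

Total capacity across all pharmacists is 1+1+1+1+2+1 = 7, and 10 slots are needed, so at most 7 can be filled.
An assignment achieving 7: Wed-PM→Kowalski, Thu-AM→Ferraro, Thu-PM→Kapoor, Fri-AM→Ferraro, Fri-PM→Haddad, Sun-AM→Larsen, Sun-PM→Abara.
Loads: Abara 1/1, Haddad 1/1, Kapoor 1/1, Larsen 1/1, Ferraro 2/2, Kowalski 1/1.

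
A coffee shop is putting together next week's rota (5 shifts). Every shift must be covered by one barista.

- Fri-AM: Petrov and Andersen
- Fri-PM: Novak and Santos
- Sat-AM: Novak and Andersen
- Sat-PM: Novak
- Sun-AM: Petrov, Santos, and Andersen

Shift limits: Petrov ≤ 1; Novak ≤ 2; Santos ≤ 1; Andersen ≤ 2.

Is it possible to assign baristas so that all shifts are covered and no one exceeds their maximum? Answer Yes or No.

Sat-PM can only be covered by Novak, so that assignment is forced.
One valid schedule: Fri-AM→Petrov, Fri-PM→Novak, Sat-AM→Andersen, Sat-PM→Novak, Sun-AM→Santos.
Loads: Petrov 1/1, Novak 2/2, Santos 1/1, Andersen 1/2 — all within limits.

Yes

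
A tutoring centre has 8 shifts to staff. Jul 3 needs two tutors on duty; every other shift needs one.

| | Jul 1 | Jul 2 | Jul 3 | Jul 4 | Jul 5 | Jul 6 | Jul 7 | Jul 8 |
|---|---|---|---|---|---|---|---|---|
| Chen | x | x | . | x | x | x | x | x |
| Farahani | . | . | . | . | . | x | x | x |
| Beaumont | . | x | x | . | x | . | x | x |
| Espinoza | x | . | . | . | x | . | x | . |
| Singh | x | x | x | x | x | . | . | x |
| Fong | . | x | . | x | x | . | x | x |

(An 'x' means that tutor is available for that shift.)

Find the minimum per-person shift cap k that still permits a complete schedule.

2

With 6 tutors and 9 worker-slots to fill, someone must work at least ⌈9/6⌉ = 2 shifts, so k ≥ 2.
k = 2 works: Jul 1→Chen, Jul 2→Beaumont, Jul 3→Beaumont+Singh, Jul 4→Singh, Jul 5→Espinoza, Jul 6→Chen, Jul 7→Farahani, Jul 8→Farahani.
Loads: Chen 2, Farahani 2, Beaumont 2, Espinoza 1, Singh 2, Fong 0 — all ≤ 2.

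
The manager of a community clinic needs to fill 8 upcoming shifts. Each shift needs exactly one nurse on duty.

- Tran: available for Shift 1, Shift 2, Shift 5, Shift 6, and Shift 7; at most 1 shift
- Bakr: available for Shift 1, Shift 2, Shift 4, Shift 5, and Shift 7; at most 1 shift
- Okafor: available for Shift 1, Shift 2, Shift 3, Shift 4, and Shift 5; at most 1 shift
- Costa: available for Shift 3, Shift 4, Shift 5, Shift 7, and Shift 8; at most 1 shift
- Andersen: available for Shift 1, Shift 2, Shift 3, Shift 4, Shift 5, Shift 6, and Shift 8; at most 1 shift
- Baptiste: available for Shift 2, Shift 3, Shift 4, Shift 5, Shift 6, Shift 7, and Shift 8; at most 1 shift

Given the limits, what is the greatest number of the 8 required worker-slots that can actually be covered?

6

Total capacity across all nurses is 1+1+1+1+1+1 = 6, and 8 slots are needed, so at most 6 can be filled.
An assignment achieving 6: Shift 1→Bakr, Shift 2→Andersen, Shift 3→Okafor, Shift 6→Tran, Shift 7→Baptiste, Shift 8→Costa.
Loads: Tran 1/1, Bakr 1/1, Okafor 1/1, Costa 1/1, Andersen 1/1, Baptiste 1/1.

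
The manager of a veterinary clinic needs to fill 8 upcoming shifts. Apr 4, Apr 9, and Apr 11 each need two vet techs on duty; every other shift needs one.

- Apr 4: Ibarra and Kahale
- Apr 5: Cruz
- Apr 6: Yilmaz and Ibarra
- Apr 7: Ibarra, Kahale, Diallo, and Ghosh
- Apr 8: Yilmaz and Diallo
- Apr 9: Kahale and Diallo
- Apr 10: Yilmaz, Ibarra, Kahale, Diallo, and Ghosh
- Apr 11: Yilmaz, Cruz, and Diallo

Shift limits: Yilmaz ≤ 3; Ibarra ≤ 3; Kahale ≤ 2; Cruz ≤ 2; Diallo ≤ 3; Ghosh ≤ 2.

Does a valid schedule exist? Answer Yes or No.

Apr 4 can only be covered by Ibarra and Kahale, so that assignment is forced.
Apr 5 can only be covered by Cruz, so that assignment is forced.
Apr 9 can only be covered by Kahale and Diallo, so that assignment is forced.
One valid schedule: Apr 4→Ibarra+Kahale, Apr 5→Cruz, Apr 6→Yilmaz, Apr 7→Ibarra, Apr 8→Yilmaz, Apr 9→Kahale+Diallo, Apr 10→Ibarra, Apr 11→Yilmaz+Cruz.
Loads: Yilmaz 3/3, Ibarra 3/3, Kahale 2/2, Cruz 2/2, Diallo 1/3, Ghosh 0/2 — all within limits.

Yes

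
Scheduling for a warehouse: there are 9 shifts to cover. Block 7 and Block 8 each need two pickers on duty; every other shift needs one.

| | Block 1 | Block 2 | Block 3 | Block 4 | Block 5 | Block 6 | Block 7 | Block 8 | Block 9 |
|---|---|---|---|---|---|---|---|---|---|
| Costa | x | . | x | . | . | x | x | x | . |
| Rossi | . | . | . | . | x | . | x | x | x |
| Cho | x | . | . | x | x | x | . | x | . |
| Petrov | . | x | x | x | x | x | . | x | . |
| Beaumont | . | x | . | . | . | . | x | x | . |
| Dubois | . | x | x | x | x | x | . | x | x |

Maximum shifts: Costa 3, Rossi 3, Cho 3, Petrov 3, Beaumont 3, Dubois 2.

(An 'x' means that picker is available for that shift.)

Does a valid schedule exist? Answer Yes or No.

One valid schedule: Block 1→Costa, Block 2→Petrov, Block 3→Costa, Block 4→Cho, Block 5→Rossi, Block 6→Cho, Block 7→Costa+Rossi, Block 8→Cho+Petrov, Block 9→Rossi.
Loads: Costa 3/3, Rossi 3/3, Cho 3/3, Petrov 2/3, Beaumont 0/3, Dubois 0/2 — all within limits.

Yes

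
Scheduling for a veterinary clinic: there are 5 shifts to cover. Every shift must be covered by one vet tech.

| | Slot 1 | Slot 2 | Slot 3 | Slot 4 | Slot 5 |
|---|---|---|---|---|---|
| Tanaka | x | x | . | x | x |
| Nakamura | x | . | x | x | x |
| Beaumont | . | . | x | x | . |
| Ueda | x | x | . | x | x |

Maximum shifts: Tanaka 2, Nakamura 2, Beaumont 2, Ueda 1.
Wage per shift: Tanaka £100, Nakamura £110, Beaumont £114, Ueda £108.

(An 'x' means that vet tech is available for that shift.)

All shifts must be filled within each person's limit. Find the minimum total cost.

£528

Picking the cheapest available vet tech for each shift independently would cost £510, but that ignores the shift limits.
An optimal schedule: Slot 1→Tanaka, Slot 2→Tanaka, Slot 3→Nakamura, Slot 4→Nakamura, Slot 5→Ueda.
Total: 100 + 100 + 110 + 110 + 108 = £528.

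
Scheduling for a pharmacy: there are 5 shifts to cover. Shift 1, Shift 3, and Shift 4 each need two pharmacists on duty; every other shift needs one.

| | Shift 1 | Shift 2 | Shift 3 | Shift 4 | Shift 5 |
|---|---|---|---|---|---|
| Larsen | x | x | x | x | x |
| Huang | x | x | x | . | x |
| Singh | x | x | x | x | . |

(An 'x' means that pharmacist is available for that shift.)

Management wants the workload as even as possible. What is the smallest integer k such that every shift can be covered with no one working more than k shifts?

With 3 pharmacists and 8 worker-slots to fill, someone must work at least ⌈8/3⌉ = 3 shifts, so k ≥ 3.
k = 3 works: Shift 1→Larsen+Huang, Shift 2→Huang, Shift 3→Huang+Singh, Shift 4→Larsen+Singh, Shift 5→Larsen.
Loads: Larsen 3, Huang 3, Singh 2 — all ≤ 3.

3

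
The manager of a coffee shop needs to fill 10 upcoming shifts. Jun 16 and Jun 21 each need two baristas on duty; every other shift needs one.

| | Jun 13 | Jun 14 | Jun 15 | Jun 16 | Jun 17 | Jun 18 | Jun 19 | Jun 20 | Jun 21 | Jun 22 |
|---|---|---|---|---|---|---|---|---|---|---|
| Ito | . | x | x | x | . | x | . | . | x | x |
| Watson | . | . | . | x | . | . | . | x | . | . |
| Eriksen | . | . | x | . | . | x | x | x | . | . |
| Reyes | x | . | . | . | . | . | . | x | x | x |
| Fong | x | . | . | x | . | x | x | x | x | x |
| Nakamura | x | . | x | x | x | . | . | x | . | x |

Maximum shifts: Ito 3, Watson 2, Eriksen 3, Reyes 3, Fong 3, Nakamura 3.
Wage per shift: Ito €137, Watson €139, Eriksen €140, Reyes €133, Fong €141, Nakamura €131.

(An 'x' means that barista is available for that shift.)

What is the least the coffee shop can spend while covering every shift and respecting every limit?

€1621

Jun 14 can only be covered by Ito, so that assignment is forced.
Jun 17 can only be covered by Nakamura, so that assignment is forced.
Picking the cheapest available barista for each shift independently would cost €1607, but that ignores the shift limits.
An optimal schedule: Jun 13→Reyes, Jun 14→Ito, Jun 15→Nakamura, Jun 16→Nakamura+Watson, Jun 17→Nakamura, Jun 18→Ito, Jun 19→Eriksen, Jun 20→Watson, Jun 21→Reyes+Ito, Jun 22→Reyes.
Total: 133 + 137 + 131 + 131 + 139 + 131 + 137 + 140 + 139 + 133 + 137 + 133 = €1621.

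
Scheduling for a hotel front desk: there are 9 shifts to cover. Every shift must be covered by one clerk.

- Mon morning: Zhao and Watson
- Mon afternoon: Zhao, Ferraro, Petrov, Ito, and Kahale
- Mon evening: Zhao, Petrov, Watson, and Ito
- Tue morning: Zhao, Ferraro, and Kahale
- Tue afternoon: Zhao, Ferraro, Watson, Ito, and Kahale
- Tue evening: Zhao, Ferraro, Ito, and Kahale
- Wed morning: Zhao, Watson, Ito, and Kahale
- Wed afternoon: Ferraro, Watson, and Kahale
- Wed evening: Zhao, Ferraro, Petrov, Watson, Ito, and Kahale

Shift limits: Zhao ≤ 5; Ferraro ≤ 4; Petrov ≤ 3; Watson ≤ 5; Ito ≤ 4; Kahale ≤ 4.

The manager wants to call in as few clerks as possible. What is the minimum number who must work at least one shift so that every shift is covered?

2

9 slots to fill and no one can take more than 5, so at least ⌈9/5⌉ = 2 clerks are needed.
Zhao and Ferraro alone can cover everything: Mon morning→Zhao, Mon afternoon→Zhao, Mon evening→Zhao, Tue morning→Zhao, Tue afternoon→Ferraro, Tue evening→Ferraro, Wed morning→Zhao, Wed afternoon→Ferraro, Wed evening→Ferraro.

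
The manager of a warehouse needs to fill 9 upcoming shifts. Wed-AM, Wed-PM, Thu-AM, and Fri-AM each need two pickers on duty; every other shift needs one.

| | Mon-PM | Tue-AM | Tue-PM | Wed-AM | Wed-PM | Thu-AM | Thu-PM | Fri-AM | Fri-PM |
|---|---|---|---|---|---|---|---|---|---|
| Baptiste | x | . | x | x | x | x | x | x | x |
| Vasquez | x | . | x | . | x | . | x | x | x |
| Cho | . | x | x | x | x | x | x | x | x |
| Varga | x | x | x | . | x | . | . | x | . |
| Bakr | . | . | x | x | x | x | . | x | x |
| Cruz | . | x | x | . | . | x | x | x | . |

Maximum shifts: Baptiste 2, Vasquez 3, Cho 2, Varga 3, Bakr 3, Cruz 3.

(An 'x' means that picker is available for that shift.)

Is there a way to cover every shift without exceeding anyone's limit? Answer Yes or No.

Yes

One valid schedule: Mon-PM→Baptiste, Tue-AM→Cho, Tue-PM→Vasquez, Wed-AM→Baptiste+Cho, Wed-PM→Varga+Bakr, Thu-AM→Bakr+Cruz, Thu-PM→Vasquez, Fri-AM→Varga+Bakr, Fri-PM→Vasquez.
Loads: Baptiste 2/2, Vasquez 3/3, Cho 2/2, Varga 2/3, Bakr 3/3, Cruz 1/3 — all within limits.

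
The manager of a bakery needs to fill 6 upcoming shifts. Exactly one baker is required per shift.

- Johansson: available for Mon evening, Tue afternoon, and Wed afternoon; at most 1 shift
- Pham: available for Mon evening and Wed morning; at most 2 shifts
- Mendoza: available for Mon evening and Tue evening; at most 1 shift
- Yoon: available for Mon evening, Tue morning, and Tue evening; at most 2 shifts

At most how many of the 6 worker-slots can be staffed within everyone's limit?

Total capacity across all bakers is 1+2+1+2 = 6, and 6 slots are needed, so at most 6 can be filled.
Shifts {Tue afternoon, Wed afternoon} need 2 slots but only Johansson are available for them, supplying at most 1 — so at least 1 slot must go unfilled.
An assignment achieving 5: Mon evening→Pham, Tue morning→Yoon, Tue afternoon→Johansson, Tue evening→Mendoza, Wed morning→Pham.
Loads: Johansson 1/1, Pham 2/2, Mendoza 1/1, Yoon 1/2.

5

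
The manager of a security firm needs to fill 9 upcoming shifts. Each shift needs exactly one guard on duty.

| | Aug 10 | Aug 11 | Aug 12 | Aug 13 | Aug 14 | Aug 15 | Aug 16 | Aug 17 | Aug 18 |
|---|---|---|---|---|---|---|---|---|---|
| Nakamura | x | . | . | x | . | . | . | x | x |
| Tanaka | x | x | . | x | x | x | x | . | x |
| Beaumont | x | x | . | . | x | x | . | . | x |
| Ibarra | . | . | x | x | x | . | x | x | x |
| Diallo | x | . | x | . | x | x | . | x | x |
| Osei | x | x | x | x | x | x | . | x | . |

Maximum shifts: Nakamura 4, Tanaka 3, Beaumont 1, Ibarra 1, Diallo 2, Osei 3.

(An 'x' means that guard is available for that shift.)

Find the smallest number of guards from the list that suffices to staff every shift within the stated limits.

3

9 slots to fill and no one can take more than 4, so at least ⌈9/4⌉ = 3 guards are needed.
Nakamura, Tanaka, and Diallo alone can cover everything: Aug 10→Nakamura, Aug 11→Tanaka, Aug 12→Diallo, Aug 13→Nakamura, Aug 14→Tanaka, Aug 15→Diallo, Aug 16→Tanaka, Aug 17→Nakamura, Aug 18→Nakamura.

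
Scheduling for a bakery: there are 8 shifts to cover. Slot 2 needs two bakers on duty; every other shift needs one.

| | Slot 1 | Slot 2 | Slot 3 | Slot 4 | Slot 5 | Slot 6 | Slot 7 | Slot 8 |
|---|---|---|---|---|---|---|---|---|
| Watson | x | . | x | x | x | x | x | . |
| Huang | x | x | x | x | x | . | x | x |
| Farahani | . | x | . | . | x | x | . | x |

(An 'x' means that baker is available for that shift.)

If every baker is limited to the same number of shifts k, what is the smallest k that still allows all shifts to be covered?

3

With 3 bakers and 9 worker-slots to fill, someone must work at least ⌈9/3⌉ = 3 shifts, so k ≥ 3.
k = 3 works: Slot 1→Watson, Slot 2→Huang+Farahani, Slot 3→Watson, Slot 4→Watson, Slot 5→Farahani, Slot 6→Farahani, Slot 7→Huang, Slot 8→Huang.
Loads: Watson 3, Huang 3, Farahani 3 — all ≤ 3.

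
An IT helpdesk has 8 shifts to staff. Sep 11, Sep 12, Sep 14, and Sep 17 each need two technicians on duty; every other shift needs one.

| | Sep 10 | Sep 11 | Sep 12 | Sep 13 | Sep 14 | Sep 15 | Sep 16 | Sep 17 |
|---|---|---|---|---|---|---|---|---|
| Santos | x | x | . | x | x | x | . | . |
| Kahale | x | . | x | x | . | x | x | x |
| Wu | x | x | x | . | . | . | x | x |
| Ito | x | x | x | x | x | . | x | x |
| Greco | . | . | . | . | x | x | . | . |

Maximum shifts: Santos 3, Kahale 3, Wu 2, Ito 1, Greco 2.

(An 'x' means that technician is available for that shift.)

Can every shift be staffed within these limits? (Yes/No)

No

Total capacity is 3+3+2+1+2 = 11 but 12 worker-slots are needed — infeasible.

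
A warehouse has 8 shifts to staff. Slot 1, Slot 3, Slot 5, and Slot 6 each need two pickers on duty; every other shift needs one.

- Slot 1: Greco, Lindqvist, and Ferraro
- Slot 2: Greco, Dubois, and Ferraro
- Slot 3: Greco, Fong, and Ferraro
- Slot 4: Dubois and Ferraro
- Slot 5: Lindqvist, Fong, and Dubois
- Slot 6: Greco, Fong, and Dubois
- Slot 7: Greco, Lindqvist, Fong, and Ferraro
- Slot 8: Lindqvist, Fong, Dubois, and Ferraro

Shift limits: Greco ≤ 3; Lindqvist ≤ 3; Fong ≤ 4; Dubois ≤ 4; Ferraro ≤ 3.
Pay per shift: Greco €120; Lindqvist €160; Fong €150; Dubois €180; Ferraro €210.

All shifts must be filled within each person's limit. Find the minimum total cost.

€1800

Picking the cheapest available picker for each shift independently would cost €1700, but that ignores the shift limits.
An optimal schedule: Slot 1→Greco+Lindqvist, Slot 2→Greco, Slot 3→Greco+Fong, Slot 4→Dubois, Slot 5→Lindqvist+Fong, Slot 6→Fong+Dubois, Slot 7→Lindqvist, Slot 8→Fong.
Total: 120 + 160 + 120 + 120 + 150 + 180 + 160 + 150 + 150 + 180 + 160 + 150 = €1800.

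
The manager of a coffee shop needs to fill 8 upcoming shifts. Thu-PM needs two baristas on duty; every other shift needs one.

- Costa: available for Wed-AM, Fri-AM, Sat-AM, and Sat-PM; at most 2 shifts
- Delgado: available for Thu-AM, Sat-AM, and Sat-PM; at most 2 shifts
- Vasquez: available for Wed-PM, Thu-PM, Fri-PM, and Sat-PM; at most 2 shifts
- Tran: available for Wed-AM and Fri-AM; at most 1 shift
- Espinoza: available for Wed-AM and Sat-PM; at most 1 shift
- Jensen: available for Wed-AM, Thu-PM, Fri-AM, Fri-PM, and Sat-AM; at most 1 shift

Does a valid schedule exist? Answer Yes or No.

No

Total capacity is 9 and 9 slots are needed, so capacity alone doesn't rule it out.
Shifts {Wed-PM, Thu-PM, Fri-PM} need 4 worker-slots in total, but the baristas available for any of those shifts (Vasquez and Jensen) can supply at most 3 among them. So no valid schedule exists.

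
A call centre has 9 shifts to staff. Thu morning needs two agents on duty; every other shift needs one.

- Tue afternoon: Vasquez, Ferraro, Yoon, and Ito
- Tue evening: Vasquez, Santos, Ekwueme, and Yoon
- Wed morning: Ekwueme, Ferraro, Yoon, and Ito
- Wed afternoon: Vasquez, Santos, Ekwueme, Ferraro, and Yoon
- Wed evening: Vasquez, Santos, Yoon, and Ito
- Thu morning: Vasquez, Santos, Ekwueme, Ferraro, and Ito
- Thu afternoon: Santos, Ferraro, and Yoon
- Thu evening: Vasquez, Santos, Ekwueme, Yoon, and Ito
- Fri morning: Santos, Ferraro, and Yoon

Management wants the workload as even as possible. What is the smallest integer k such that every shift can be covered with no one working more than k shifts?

With 6 agents and 10 worker-slots to fill, someone must work at least ⌈10/6⌉ = 2 shifts, so k ≥ 2.
k = 2 works: Tue afternoon→Vasquez, Tue evening→Vasquez, Wed morning→Ekwueme, Wed afternoon→Ekwueme, Wed evening→Yoon, Thu morning→Ferraro+Ito, Thu afternoon→Santos, Thu evening→Yoon, Fri morning→Santos.
Loads: Vasquez 2, Santos 2, Ekwueme 2, Ferraro 1, Yoon 2, Ito 1 — all ≤ 2.

2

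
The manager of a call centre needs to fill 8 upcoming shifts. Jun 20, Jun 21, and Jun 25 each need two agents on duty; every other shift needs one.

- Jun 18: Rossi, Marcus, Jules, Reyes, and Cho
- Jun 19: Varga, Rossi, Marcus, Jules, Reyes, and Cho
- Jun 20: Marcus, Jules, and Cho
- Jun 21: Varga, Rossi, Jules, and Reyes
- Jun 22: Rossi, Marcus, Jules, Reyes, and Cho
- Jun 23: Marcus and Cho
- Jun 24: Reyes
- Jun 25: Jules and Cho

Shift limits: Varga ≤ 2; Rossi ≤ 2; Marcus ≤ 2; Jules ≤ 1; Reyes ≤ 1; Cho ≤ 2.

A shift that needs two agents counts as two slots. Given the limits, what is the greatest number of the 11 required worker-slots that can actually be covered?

Total capacity across all agents is 2+2+2+1+1+2 = 10, and 11 slots are needed, so at most 10 can be filled.
An assignment achieving 10: Jun 18→Rossi, Jun 19→Varga, Jun 20→Marcus+Cho, Jun 21→Varga+Rossi, Jun 23→Marcus, Jun 24→Reyes, Jun 25→Jules+Cho.
Loads: Varga 2/2, Rossi 2/2, Marcus 2/2, Jules 1/1, Reyes 1/1, Cho 2/2.

10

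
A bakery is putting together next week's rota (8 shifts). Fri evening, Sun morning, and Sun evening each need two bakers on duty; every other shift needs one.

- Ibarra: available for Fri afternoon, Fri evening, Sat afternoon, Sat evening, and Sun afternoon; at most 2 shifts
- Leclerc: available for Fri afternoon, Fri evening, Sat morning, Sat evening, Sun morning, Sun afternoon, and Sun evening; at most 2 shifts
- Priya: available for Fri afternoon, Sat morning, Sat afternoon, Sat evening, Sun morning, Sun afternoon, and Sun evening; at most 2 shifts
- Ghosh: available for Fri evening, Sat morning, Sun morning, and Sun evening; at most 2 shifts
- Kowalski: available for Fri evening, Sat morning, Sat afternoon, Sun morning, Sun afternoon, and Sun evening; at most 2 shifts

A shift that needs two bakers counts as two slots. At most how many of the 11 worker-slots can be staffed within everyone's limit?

10

Total capacity across all bakers is 2+2+2+2+2 = 10, and 11 slots are needed, so at most 10 can be filled.
An assignment achieving 10: Fri afternoon→Ibarra, Fri evening→Leclerc+Ghosh, Sat morning→Priya, Sat afternoon→Ibarra, Sat evening→Leclerc, Sun morning→Priya+Ghosh, Sun afternoon→Kowalski, Sun evening→Kowalski.
Loads: Ibarra 2/2, Leclerc 2/2, Priya 2/2, Ghosh 2/2, Kowalski 2/2.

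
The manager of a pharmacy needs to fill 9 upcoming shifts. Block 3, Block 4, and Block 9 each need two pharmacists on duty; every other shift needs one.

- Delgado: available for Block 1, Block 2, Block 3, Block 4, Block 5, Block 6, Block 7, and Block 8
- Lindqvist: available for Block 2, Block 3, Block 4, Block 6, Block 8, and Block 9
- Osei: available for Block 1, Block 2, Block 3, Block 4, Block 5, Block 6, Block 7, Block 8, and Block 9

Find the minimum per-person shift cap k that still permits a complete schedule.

With 3 pharmacists and 12 worker-slots to fill, someone must work at least ⌈12/3⌉ = 4 shifts, so k ≥ 4.
k = 4 works: Block 1→Delgado, Block 2→Delgado, Block 3→Lindqvist+Osei, Block 4→Lindqvist+Osei, Block 5→Delgado, Block 6→Lindqvist, Block 7→Delgado, Block 8→Osei, Block 9→Lindqvist+Osei.
Loads: Delgado 4, Lindqvist 4, Osei 4 — all ≤ 4.

4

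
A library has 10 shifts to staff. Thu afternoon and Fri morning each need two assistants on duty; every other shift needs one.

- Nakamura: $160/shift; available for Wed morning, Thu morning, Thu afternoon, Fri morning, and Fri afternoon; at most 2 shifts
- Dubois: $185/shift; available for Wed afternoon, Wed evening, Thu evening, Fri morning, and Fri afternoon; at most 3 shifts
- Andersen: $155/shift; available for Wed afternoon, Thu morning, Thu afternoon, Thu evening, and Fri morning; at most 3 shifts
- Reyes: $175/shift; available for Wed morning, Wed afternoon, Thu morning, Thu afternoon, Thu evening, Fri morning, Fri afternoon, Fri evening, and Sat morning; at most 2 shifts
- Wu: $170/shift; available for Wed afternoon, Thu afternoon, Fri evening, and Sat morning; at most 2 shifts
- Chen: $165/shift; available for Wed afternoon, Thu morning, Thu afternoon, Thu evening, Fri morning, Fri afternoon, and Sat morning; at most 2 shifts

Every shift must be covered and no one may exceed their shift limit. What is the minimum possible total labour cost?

$1990

Wed evening can only be covered by Dubois, so that assignment is forced.
Picking the cheapest available assistant for each shift independently would cost $1935, but that ignores the shift limits.
An optimal schedule: Wed morning→Nakamura, Wed afternoon→Andersen, Wed evening→Dubois, Thu morning→Andersen, Thu afternoon→Wu+Reyes, Thu evening→Andersen, Fri morning→Chen+Reyes, Fri afternoon→Nakamura, Fri evening→Wu, Sat morning→Chen.
Total: 160 + 155 + 185 + 155 + 170 + 175 + 155 + 165 + 175 + 160 + 170 + 165 = $1990.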